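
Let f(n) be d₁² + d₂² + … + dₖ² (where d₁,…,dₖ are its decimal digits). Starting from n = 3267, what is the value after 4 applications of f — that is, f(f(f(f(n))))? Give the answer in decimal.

3267 → 3² + 2² + 6² + 7² = 98
98 → 9² + 8² = 145
145 → 1² + 4² + 5² = 42
42 → 4² + 2² = 20

20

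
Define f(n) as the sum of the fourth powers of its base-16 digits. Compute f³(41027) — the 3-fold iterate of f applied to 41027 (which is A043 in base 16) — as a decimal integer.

41027 = (10,0,4,3)_16 → 10⁴ + 0⁴ + 4⁴ + 3⁴ = 10000 + 0 + 256 + 81 = 10337
10337 = (2,8,6,1)_16 → 2⁴ + 8⁴ + 6⁴ + 1⁴ = 16 + 4096 + 1296 + 1 = 5409
5409 = (1,5,2,1)_16 → 1⁴ + 5⁴ + 2⁴ + 1⁴ = 1 + 625 + 16 + 1 = 643

643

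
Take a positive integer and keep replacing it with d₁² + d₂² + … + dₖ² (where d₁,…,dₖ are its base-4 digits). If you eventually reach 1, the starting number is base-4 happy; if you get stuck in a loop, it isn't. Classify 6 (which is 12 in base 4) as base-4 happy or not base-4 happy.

base-4 happy

6 = (1,2)_4 → 5
5 = (1,1)_4 → 2
2 = (2)_4 → 4
4 = (1,0)_4 → 1  — reached 1.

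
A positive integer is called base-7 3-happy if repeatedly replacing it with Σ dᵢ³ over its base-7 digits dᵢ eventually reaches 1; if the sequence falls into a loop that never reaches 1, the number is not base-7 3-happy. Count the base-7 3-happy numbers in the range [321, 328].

321: 321 → 459 → 81 → 129 → 99 → 9 → 9  (repeats 9)
322: 322 → 280 → 250 → 250  (repeats 250)
323: 323 → 281 → 251 → 341 → 557 → 137 → 197 → 65 → 17 → 35 → 125 → 251  (repeats 251)
324: 324 → 288 → 342 → 648 → 282 → 258 → 342  (repeats 342)
325: 325 → 307 → 433 → 343 → 1  (reaches 1)
326: 326 → 344 → 2 → 8 → 2  (repeats 2)
327: 327 → 405 → 219 → 99 → 9 → 9  (repeats 9)
328: 328 → 496 → 244 → 496  (repeats 496)
base-7 3-happy: 325

1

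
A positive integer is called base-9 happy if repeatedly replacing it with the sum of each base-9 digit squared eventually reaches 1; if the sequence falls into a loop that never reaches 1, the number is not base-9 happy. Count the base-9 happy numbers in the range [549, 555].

1

549: 549 → 85 → 17 → 65 → 53 → 89 → 65  — not base-9 happy
550: 550 → 86 → 26 → 68 → 74 → 68  — not base-9 happy
551: 551 → 89 → 65 → 53 → 89  — not base-9 happy
552: 552 → 94 → 18 → 4 → 16 → 50 → 50  — not base-9 happy
553: 553 → 101 → 9 → 1  — base-9 happy
554: 554 → 110 → 14 → 26 → 68 → 74 → 68  — not base-9 happy
555: 555 → 121 → 33 → 45 → 25 → 53 → 89 → 65 → 53  — not base-9 happy
base-9 happy: 553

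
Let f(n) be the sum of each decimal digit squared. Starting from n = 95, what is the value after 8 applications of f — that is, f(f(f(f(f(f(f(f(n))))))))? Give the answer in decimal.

95 → 9² + 5² = 81 + 25 = 106
106 → 1² + 0² + 6² = 1 + 0 + 36 = 37
37 → 3² + 7² = 9 + 49 = 58
58 → 5² + 8² = 25 + 64 = 89
89 → 8² + 9² = 64 + 81 = 145
145 → 1² + 4² + 5² = 1 + 16 + 25 = 42
42 → 4² + 2² = 16 + 4 = 20
20 → 2² + 0² = 4 + 0 = 4

4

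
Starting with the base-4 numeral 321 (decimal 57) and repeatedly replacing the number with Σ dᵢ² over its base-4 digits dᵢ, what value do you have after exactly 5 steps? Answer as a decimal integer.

4

57 = (3,2,1)_4 → 3² + 2² + 1² = 14
14 = (3,2)_4 → 3² + 2² = 13
13 = (3,1)_4 → 3² + 1² = 10
10 = (2,2)_4 → 2² + 2² = 8
8 = (2,0)_4 → 2² + 0² = 4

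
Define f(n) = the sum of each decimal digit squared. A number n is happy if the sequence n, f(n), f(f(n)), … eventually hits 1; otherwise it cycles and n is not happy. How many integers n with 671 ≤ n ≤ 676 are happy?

2

671: 671 → 86 → 100 → 1  (reaches 1)
672: 672 → 89 → 145 → 42 → 20 → 4 → 16 → 37 → 58 → 89  (repeats 89)
673: 673 → 94 → 97 → 130 → 10 → 1  (reaches 1)
674: 674 → 101 → 2 → 4 → 16 → 37 → 58 → 89 → 145 → 42 → 20 → 4  (repeats 4)
675: 675 → 110 → 2 → 4 → 16 → 37 → 58 → 89 → 145 → 42 → 20 → 4  (repeats 4)
676: 676 → 121 → 6 → 36 → 45 → 41 → 17 → 50 → 25 → 29 → 85 → 89 → 145 → 42 → 20 → 4 → 16 → 37 → 58 → 89  (repeats 89)
happy: 671, 673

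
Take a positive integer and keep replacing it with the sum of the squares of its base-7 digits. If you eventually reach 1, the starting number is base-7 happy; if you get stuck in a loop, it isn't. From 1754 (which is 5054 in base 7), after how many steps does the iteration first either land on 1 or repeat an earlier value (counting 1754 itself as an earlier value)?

1754 = (5,0,5,4)_7 → 66
66 = (1,2,3)_7 → 14
14 = (2,0)_7 → 4
4 = (4)_7 → 16
16 = (2,2)_7 → 8
8 = (1,1)_7 → 2
2 = (2)_7 → 4  — 4 repeats.
That took 7 steps.

7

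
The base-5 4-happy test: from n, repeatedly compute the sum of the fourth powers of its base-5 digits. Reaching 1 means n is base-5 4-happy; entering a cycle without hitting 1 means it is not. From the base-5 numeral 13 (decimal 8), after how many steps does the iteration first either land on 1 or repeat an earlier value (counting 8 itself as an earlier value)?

8 = (1,3)_5 → 1⁴ + 3⁴ = 1 + 81 = 82
82 = (3,1,2)_5 → 3⁴ + 1⁴ + 2⁴ = 81 + 1 + 16 = 98
98 = (3,4,3)_5 → 3⁴ + 4⁴ + 3⁴ = 81 + 256 + 81 = 418
418 = (3,1,3,3)_5 → 3⁴ + 1⁴ + 3⁴ + 3⁴ = 81 + 1 + 81 + 81 = 244
244 = (1,4,3,4)_5 → 1⁴ + 4⁴ + 3⁴ + 4⁴ = 1 + 256 + 81 + 256 = 594
594 = (4,3,3,4)_5 → 4⁴ + 3⁴ + 3⁴ + 4⁴ = 256 + 81 + 81 + 256 = 674
674 = (1,0,1,4,4)_5 → 1⁴ + 0⁴ + 1⁴ + 4⁴ + 4⁴ = 1 + 0 + 1 + 256 + 256 = 514
514 = (4,0,2,4)_5 → 4⁴ + 0⁴ + 2⁴ + 4⁴ = 256 + 0 + 16 + 256 = 528
528 = (4,1,0,3)_5 → 4⁴ + 1⁴ + 0⁴ + 3⁴ = 256 + 1 + 0 + 81 = 338
338 = (2,3,2,3)_5 → 2⁴ + 3⁴ + 2⁴ + 3⁴ = 16 + 81 + 16 + 81 = 194
194 = (1,2,3,4)_5 → 1⁴ + 2⁴ + 3⁴ + 4⁴ = 1 + 16 + 81 + 256 = 354
354 = (2,4,0,4)_5 → 2⁴ + 4⁴ + 0⁴ + 4⁴ = 16 + 256 + 0 + 256 = 528  — 528 repeats.
That took 12 steps.

12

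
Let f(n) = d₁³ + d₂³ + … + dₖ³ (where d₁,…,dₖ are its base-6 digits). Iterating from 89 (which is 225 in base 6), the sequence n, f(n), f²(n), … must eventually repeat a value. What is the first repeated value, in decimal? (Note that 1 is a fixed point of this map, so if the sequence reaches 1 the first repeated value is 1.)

89 = (2,2,5)_6 → 141
141 = (3,5,3)_6 → 179
179 = (4,5,5)_6 → 314
314 = (1,2,4,2)_6 → 81
81 = (2,1,3)_6 → 36
36 = (1,0,0)_6 → 1  — reached the fixed point 1.
1 → 1, so 1 is the first repeated value.

1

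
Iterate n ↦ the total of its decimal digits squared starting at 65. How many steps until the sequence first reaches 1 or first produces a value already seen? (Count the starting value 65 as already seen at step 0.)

65 → 6² + 5² = 61
61 → 6² + 1² = 37
37 → 3² + 7² = 58
58 → 5² + 8² = 89
89 → 8² + 9² = 145
145 → 1² + 4² + 5² = 42
42 → 4² + 2² = 20
20 → 2² + 0² = 4
4 → 4² = 16
16 → 1² + 6² = 37  — 37 repeats.
That took 10 steps.

10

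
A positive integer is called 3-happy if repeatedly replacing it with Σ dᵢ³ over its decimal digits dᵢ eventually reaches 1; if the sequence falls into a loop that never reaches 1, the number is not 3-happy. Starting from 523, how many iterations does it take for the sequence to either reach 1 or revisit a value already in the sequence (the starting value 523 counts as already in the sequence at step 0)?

523 → 5³ + 2³ + 3³ = 125 + 8 + 27 = 160
160 → 1³ + 6³ + 0³ = 1 + 216 + 0 = 217
217 → 2³ + 1³ + 7³ = 8 + 1 + 343 = 352
352 → 3³ + 5³ + 2³ = 27 + 125 + 8 = 160  — 160 repeats.
That took 4 steps.

4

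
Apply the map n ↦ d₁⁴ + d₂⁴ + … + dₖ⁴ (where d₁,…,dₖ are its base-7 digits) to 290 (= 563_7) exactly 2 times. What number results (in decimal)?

290 = (5,6,3)_7 → 5⁴ + 6⁴ + 3⁴ = 625 + 1296 + 81 = 2002
2002 = (5,5,6,0)_7 → 5⁴ + 5⁴ + 6⁴ + 0⁴ = 625 + 625 + 1296 + 0 = 2546

2546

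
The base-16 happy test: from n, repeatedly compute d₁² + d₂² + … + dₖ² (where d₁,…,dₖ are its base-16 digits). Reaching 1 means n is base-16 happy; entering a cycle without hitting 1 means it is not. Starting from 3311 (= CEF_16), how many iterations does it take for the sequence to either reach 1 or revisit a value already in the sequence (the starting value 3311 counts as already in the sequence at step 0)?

8

3311 = (12,14,15)_16 → 12² + 14² + 15² = 144 + 196 + 225 = 565
565 = (2,3,5)_16 → 2² + 3² + 5² = 4 + 9 + 25 = 38
38 = (2,6)_16 → 2² + 6² = 4 + 36 = 40
40 = (2,8)_16 → 2² + 8² = 4 + 64 = 68
68 = (4,4)_16 → 4² + 4² = 16 + 16 = 32
32 = (2,0)_16 → 2² + 0² = 4 + 0 = 4
4 = (4)_16 → 4² = 16
16 = (1,0)_16 → 1² + 0² = 1 + 0 = 1  — reached 1.
That took 8 steps.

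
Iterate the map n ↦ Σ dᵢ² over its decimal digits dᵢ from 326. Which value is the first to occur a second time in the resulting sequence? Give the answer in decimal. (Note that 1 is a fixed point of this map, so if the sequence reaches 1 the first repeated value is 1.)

326 → 49
49 → 97
97 → 130
130 → 10
10 → 1  — reached the fixed point 1.
1 → 1, so 1 is the first repeated value.

1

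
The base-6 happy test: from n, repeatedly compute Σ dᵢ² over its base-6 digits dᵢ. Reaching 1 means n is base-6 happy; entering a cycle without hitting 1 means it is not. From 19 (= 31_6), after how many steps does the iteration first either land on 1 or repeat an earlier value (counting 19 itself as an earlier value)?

19 = (3,1)_6 → 3² + 1² = 10
10 = (1,4)_6 → 1² + 4² = 17
17 = (2,5)_6 → 2² + 5² = 29
29 = (4,5)_6 → 4² + 5² = 41
41 = (1,0,5)_6 → 1² + 0² + 5² = 26
26 = (4,2)_6 → 4² + 2² = 20
20 = (3,2)_6 → 3² + 2² = 13
13 = (2,1)_6 → 2² + 1² = 5
5 = (5)_6 → 5² = 25
25 = (4,1)_6 → 4² + 1² = 17  — 17 repeats.
That took 10 steps.

10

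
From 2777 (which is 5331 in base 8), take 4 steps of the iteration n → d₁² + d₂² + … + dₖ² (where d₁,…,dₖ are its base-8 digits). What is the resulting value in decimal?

13

2777 = (5,3,3,1)_8 → 5² + 3² + 3² + 1² = 44
44 = (5,4)_8 → 5² + 4² = 41
41 = (5,1)_8 → 5² + 1² = 26
26 = (3,2)_8 → 3² + 2² = 13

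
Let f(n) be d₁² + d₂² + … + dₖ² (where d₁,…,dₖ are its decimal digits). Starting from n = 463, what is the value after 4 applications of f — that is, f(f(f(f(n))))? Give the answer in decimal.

89

463 → 4² + 6² + 3² = 16 + 36 + 9 = 61
61 → 6² + 1² = 36 + 1 = 37
37 → 3² + 7² = 9 + 49 = 58
58 → 5² + 8² = 25 + 64 = 89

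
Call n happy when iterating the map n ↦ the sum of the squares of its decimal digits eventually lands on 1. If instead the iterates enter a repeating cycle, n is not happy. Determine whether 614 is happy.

614 → 6² + 1² + 4² = 36 + 1 + 16 = 53
53 → 5² + 3² = 25 + 9 = 34
34 → 3² + 4² = 9 + 16 = 25
25 → 2² + 5² = 4 + 25 = 29
29 → 2² + 9² = 4 + 81 = 85
85 → 8² + 5² = 64 + 25 = 89
89 → 8² + 9² = 64 + 81 = 145
145 → 1² + 4² + 5² = 1 + 16 + 25 = 42
42 → 4² + 2² = 16 + 4 = 20
20 → 2² + 0² = 4 + 0 = 4
4 → 4² = 16
16 → 1² + 6² = 1 + 36 = 37
37 → 3² + 7² = 9 + 49 = 58
58 → 5² + 8² = 25 + 64 = 89  — 89 already seen; the sequence cycles without reaching 1.

not happy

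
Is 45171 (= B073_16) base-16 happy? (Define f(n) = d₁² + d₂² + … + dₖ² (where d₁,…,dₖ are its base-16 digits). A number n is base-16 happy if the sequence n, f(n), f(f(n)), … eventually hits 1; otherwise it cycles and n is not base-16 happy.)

45171 = (11,0,7,3)_16 → 179
179 = (11,3)_16 → 130
130 = (8,2)_16 → 68
68 = (4,4)_16 → 32
32 = (2,0)_16 → 4
4 = (4)_16 → 16
16 = (1,0)_16 → 1  — reached 1.

base-16 happy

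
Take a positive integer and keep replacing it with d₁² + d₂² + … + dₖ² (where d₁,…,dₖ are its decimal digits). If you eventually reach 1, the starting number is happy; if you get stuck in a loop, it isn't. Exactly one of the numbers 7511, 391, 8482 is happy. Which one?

391

7511: 7511 → 76 → 85 → 89 → 145 → 42 → 20 → 4 → 16 → 37 → 58 → 89  — repeats 89 (not happy)
391: 391 → 91 → 82 → 68 → 100 → 1  — reaches 1 (happy)
8482: 8482 → 148 → 81 → 65 → 61 → 37 → 58 → 89 → 145 → 42 → 20 → 4 → 16 → 37  — repeats 37 (not happy)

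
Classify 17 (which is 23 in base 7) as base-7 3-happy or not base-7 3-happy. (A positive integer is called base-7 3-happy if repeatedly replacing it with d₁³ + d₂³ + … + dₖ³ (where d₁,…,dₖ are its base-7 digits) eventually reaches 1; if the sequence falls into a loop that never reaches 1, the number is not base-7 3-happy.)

17 = (2,3)_7 → 2³ + 3³ = 8 + 27 = 35
35 = (5,0)_7 → 5³ + 0³ = 125 + 0 = 125
125 = (2,3,6)_7 → 2³ + 3³ + 6³ = 8 + 27 + 216 = 251
251 = (5,0,6)_7 → 5³ + 0³ + 6³ = 125 + 0 + 216 = 341
341 = (6,6,5)_7 → 6³ + 6³ + 5³ = 216 + 216 + 125 = 557
557 = (1,4,2,4)_7 → 1³ + 4³ + 2³ + 4³ = 1 + 64 + 8 + 64 = 137
137 = (2,5,4)_7 → 2³ + 5³ + 4³ = 8 + 125 + 64 = 197
197 = (4,0,1)_7 → 4³ + 0³ + 1³ = 64 + 0 + 1 = 65
65 = (1,2,2)_7 → 1³ + 2³ + 2³ = 1 + 8 + 8 = 17  — 17 already seen; the sequence cycles without reaching 1.

not base-7 3-happy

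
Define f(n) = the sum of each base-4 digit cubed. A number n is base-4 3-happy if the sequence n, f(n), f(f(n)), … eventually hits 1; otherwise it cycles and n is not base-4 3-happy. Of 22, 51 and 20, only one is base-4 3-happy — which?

22

22: 22 → 10 → 16 → 1  — reaches 1 (base-4 3-happy)
51: 51 → 54 → 36 → 9 → 9  — repeats 9 (not base-4 3-happy)
20: 20 → 2 → 8 → 8  — repeats 8 (not base-4 3-happy)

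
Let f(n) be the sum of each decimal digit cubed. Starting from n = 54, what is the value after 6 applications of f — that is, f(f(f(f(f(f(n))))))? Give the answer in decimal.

153

54 → 5³ + 4³ = 189
189 → 1³ + 8³ + 9³ = 1242
1242 → 1³ + 2³ + 4³ + 2³ = 81
81 → 8³ + 1³ = 513
513 → 5³ + 1³ + 3³ = 153
153 → 1³ + 5³ + 3³ = 153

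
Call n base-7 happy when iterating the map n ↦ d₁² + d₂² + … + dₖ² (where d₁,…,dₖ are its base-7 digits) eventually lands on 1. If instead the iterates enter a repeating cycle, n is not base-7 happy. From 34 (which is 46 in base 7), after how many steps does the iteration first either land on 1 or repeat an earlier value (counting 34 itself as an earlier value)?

34 = (4,6)_7 → 52
52 = (1,0,3)_7 → 10
10 = (1,3)_7 → 10  — 10 repeats.
That took 3 steps.

3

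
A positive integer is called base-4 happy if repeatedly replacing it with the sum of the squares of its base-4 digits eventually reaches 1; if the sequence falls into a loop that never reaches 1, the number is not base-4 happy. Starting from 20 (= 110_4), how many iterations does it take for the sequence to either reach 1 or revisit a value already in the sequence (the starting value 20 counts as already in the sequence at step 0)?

20 = (1,1,0)_4 → 1² + 1² + 0² = 2
2 = (2)_4 → 2² = 4
4 = (1,0)_4 → 1² + 0² = 1  — reached 1.
That took 3 steps.

3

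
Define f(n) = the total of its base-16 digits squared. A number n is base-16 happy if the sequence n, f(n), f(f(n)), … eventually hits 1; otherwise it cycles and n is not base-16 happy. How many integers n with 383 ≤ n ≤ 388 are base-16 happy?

4

383: 383 → 275 → 11 → 121 → 130 → 68 → 32 → 4 → 16 → 1  (reaches 1)
384: 384 → 65 → 17 → 2 → 4 → 16 → 1  (reaches 1)
385: 385 → 66 → 20 → 17 → 2 → 4 → 16 → 1  (reaches 1)
386: 386 → 69 → 41 → 85 → 50 → 13 → 169 → 181 → 146 → 85  (repeats 85)
387: 387 → 74 → 116 → 65 → 17 → 2 → 4 → 16 → 1  (reaches 1)
388: 388 → 81 → 26 → 101 → 61 → 178 → 125 → 218 → 269 → 170 → 200 → 208 → 169 → 181 → 146 → 85 → 50 → 13 → 169  (repeats 169)
base-16 happy: 383, 384, 385, 387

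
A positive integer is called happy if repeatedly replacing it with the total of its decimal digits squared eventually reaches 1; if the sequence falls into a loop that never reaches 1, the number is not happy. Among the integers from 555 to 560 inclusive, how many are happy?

1

555: 555 → 75 → 74 → 65 → 61 → 37 → 58 → 89 → 145 → 42 → 20 → 4 → 16 → 37  (repeats 37)
556: 556 → 86 → 100 → 1  (reaches 1)
557: 557 → 99 → 162 → 41 → 17 → 50 → 25 → 29 → 85 → 89 → 145 → 42 → 20 → 4 → 16 → 37 → 58 → 89  (repeats 89)
558: 558 → 114 → 18 → 65 → 61 → 37 → 58 → 89 → 145 → 42 → 20 → 4 → 16 → 37  (repeats 37)
559: 559 → 131 → 11 → 2 → 4 → 16 → 37 → 58 → 89 → 145 → 42 → 20 → 4  (repeats 4)
560: 560 → 61 → 37 → 58 → 89 → 145 → 42 → 20 → 4 → 16 → 37  (repeats 37)
happy: 556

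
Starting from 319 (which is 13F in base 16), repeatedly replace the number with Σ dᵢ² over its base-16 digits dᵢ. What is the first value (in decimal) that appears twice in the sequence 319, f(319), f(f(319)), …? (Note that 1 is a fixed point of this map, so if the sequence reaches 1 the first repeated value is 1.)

319 = (1,3,15)_16 → 1² + 3² + 15² = 1 + 9 + 225 = 235
235 = (14,11)_16 → 14² + 11² = 196 + 121 = 317
317 = (1,3,13)_16 → 1² + 3² + 13² = 1 + 9 + 169 = 179
179 = (11,3)_16 → 11² + 3² = 121 + 9 = 130
130 = (8,2)_16 → 8² + 2² = 64 + 4 = 68
68 = (4,4)_16 → 4² + 4² = 16 + 16 = 32
32 = (2,0)_16 → 2² + 0² = 4 + 0 = 4
4 = (4)_16 → 4² = 16
16 = (1,0)_16 → 1² + 0² = 1 + 0 = 1  — reached the fixed point 1.
1 → 1, so 1 is the first repeated value.

1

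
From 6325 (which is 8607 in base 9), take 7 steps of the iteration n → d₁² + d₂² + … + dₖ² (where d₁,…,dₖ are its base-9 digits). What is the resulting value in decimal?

6325 = (8,6,0,7)_9 → 8² + 6² + 0² + 7² = 149
149 = (1,7,5)_9 → 1² + 7² + 5² = 75
75 = (8,3)_9 → 8² + 3² = 73
73 = (8,1)_9 → 8² + 1² = 65
65 = (7,2)_9 → 7² + 2² = 53
53 = (5,8)_9 → 5² + 8² = 89
89 = (1,0,8)_9 → 1² + 0² + 8² = 65

65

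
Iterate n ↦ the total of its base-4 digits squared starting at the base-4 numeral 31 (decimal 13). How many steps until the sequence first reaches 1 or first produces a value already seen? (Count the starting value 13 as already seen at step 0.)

4

13 = (3,1)_4 → 3² + 1² = 10
10 = (2,2)_4 → 2² + 2² = 8
8 = (2,0)_4 → 2² + 0² = 4
4 = (1,0)_4 → 1² + 0² = 1  — reached 1.
That took 4 steps.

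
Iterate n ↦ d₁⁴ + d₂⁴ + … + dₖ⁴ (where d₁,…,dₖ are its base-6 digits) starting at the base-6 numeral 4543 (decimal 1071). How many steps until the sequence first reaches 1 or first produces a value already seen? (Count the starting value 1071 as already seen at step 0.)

1071 = (4,5,4,3)_6 → 4⁴ + 5⁴ + 4⁴ + 3⁴ = 256 + 625 + 256 + 81 = 1218
1218 = (5,3,5,0)_6 → 5⁴ + 3⁴ + 5⁴ + 0⁴ = 625 + 81 + 625 + 0 = 1331
1331 = (1,0,0,5,5)_6 → 1⁴ + 0⁴ + 0⁴ + 5⁴ + 5⁴ = 1 + 0 + 0 + 625 + 625 = 1251
1251 = (5,4,4,3)_6 → 5⁴ + 4⁴ + 4⁴ + 3⁴ = 625 + 256 + 256 + 81 = 1218  — 1218 repeats.
That took 4 steps.

4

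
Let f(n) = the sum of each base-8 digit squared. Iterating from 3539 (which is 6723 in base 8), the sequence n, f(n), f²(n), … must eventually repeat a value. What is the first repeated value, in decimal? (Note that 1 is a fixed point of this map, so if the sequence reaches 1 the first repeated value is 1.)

20

3539 = (6,7,2,3)_8 → 6² + 7² + 2² + 3² = 36 + 49 + 4 + 9 = 98
98 = (1,4,2)_8 → 1² + 4² + 2² = 1 + 16 + 4 = 21
21 = (2,5)_8 → 2² + 5² = 4 + 25 = 29
29 = (3,5)_8 → 3² + 5² = 9 + 25 = 34
34 = (4,2)_8 → 4² + 2² = 16 + 4 = 20
20 = (2,4)_8 → 2² + 4² = 4 + 16 = 20  — 20 already appeared earlier.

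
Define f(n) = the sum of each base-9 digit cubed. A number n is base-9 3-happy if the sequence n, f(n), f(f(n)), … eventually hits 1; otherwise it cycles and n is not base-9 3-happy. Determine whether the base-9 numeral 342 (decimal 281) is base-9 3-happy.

281 = (3,4,2)_9 → 99
99 = (1,2,0)_9 → 9
9 = (1,0)_9 → 1  — reached 1.

base-9 3-happy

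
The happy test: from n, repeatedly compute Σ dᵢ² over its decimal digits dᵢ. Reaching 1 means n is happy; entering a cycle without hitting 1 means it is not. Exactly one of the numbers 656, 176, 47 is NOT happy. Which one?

656: 656 → 97 → 130 → 10 → 1  — reaches 1 (happy)
176: 176 → 86 → 100 → 1  — reaches 1 (happy)
47: 47 → 65 → 61 → 37 → 58 → 89 → 145 → 42 → 20 → 4 → 16 → 37  — repeats 37 (not happy)

47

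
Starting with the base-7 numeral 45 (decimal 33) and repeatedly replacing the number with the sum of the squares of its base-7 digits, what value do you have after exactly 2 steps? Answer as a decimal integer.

33 = (4,5)_7 → 4² + 5² = 16 + 25 = 41
41 = (5,6)_7 → 5² + 6² = 25 + 36 = 61

61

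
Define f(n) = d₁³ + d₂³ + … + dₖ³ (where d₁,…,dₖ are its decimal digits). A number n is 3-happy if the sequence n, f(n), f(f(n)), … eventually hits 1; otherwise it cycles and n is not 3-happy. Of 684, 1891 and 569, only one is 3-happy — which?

684: 684 → 792 → 1080 → 513 → 153 → 153  — repeats 153 (not 3-happy)
1891: 1891 → 1243 → 100 → 1  — reaches 1 (3-happy)
569: 569 → 1070 → 344 → 155 → 251 → 134 → 92 → 737 → 713 → 371 → 371  — repeats 371 (not 3-happy)

1891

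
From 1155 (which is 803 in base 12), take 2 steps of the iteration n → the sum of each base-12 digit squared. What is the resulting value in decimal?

37

1155 = (8,0,3)_12 → 8² + 0² + 3² = 64 + 0 + 9 = 73
73 = (6,1)_12 → 6² + 1² = 36 + 1 = 37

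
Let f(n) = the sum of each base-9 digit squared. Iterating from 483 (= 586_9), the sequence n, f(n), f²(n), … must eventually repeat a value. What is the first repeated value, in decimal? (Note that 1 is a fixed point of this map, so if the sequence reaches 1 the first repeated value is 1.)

1

483 = (5,8,6)_9 → 5² + 8² + 6² = 25 + 64 + 36 = 125
125 = (1,4,8)_9 → 1² + 4² + 8² = 1 + 16 + 64 = 81
81 = (1,0,0)_9 → 1² + 0² + 0² = 1 + 0 + 0 = 1  — reached the fixed point 1.
1 → 1, so 1 is the first repeated value.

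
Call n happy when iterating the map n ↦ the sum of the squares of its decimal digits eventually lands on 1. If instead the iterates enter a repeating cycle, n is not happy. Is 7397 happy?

happy

7397 → 7² + 3² + 9² + 7² = 49 + 9 + 81 + 49 = 188
188 → 1² + 8² + 8² = 1 + 64 + 64 = 129
129 → 1² + 2² + 9² = 1 + 4 + 81 = 86
86 → 8² + 6² = 64 + 36 = 100
100 → 1² + 0² + 0² = 1 + 0 + 0 = 1  — reached 1.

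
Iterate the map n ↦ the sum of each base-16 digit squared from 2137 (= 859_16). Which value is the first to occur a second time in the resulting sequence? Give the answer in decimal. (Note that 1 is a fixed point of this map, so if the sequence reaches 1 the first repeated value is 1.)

2137 = (8,5,9)_16 → 8² + 5² + 9² = 170
170 = (10,10)_16 → 10² + 10² = 200
200 = (12,8)_16 → 12² + 8² = 208
208 = (13,0)_16 → 13² + 0² = 169
169 = (10,9)_16 → 10² + 9² = 181
181 = (11,5)_16 → 11² + 5² = 146
146 = (9,2)_16 → 9² + 2² = 85
85 = (5,5)_16 → 5² + 5² = 50
50 = (3,2)_16 → 3² + 2² = 13
13 = (13)_16 → 13² = 169  — 169 already appeared earlier.

169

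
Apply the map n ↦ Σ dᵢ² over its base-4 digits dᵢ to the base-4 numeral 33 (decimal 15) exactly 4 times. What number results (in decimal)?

15 = (3,3)_4 → 3² + 3² = 9 + 9 = 18
18 = (1,0,2)_4 → 1² + 0² + 2² = 1 + 0 + 4 = 5
5 = (1,1)_4 → 1² + 1² = 1 + 1 = 2
2 = (2)_4 → 2² = 4

4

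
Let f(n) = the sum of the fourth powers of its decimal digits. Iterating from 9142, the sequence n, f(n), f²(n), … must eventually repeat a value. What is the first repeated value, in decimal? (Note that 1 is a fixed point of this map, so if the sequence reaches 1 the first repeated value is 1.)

9142 → 9⁴ + 1⁴ + 4⁴ + 2⁴ = 6834
6834 → 6⁴ + 8⁴ + 3⁴ + 4⁴ = 5729
5729 → 5⁴ + 7⁴ + 2⁴ + 9⁴ = 9603
9603 → 9⁴ + 6⁴ + 0⁴ + 3⁴ = 7938
7938 → 7⁴ + 9⁴ + 3⁴ + 8⁴ = 13139
13139 → 1⁴ + 3⁴ + 1⁴ + 3⁴ + 9⁴ = 6725
6725 → 6⁴ + 7⁴ + 2⁴ + 5⁴ = 4338
4338 → 4⁴ + 3⁴ + 3⁴ + 8⁴ = 4514
4514 → 4⁴ + 5⁴ + 1⁴ + 4⁴ = 1138
1138 → 1⁴ + 1⁴ + 3⁴ + 8⁴ = 4179
4179 → 4⁴ + 1⁴ + 7⁴ + 9⁴ = 9219
9219 → 9⁴ + 2⁴ + 1⁴ + 9⁴ = 13139  — 13139 already appeared earlier.

13139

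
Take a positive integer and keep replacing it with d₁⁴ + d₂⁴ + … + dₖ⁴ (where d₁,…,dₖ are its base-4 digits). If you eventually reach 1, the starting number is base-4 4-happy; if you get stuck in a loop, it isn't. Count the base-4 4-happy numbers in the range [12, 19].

6

12: 12 → 81 → 3 → 81  (repeats 81)
13: 13 → 82 → 18 → 17 → 2 → 16 → 1  (reaches 1)
14: 14 → 97 → 18 → 17 → 2 → 16 → 1  (reaches 1)
15: 15 → 162 → 48 → 81 → 3 → 81  (repeats 81)
16: 16 → 1  (reaches 1)
17: 17 → 2 → 16 → 1  (reaches 1)
18: 18 → 17 → 2 → 16 → 1  (reaches 1)
19: 19 → 82 → 18 → 17 → 2 → 16 → 1  (reaches 1)
base-4 4-happy: 13, 14, 16, 17, 18, 19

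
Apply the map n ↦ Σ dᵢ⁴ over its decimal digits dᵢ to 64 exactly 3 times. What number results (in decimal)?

3714

64 → 6⁴ + 4⁴ = 1552
1552 → 1⁴ + 5⁴ + 5⁴ + 2⁴ = 1267
1267 → 1⁴ + 2⁴ + 6⁴ + 7⁴ = 3714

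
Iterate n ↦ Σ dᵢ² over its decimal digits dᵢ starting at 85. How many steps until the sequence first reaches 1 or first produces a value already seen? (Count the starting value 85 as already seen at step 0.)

85 → 8² + 5² = 64 + 25 = 89
89 → 8² + 9² = 64 + 81 = 145
145 → 1² + 4² + 5² = 1 + 16 + 25 = 42
42 → 4² + 2² = 16 + 4 = 20
20 → 2² + 0² = 4 + 0 = 4
4 → 4² = 16
16 → 1² + 6² = 1 + 36 = 37
37 → 3² + 7² = 9 + 49 = 58
58 → 5² + 8² = 25 + 64 = 89  — 89 repeats.
That took 9 steps.

9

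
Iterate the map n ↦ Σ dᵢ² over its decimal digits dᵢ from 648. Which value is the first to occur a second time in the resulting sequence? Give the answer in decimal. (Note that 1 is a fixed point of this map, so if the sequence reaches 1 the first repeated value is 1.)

648 → 6² + 4² + 8² = 116
116 → 1² + 1² + 6² = 38
38 → 3² + 8² = 73
73 → 7² + 3² = 58
58 → 5² + 8² = 89
89 → 8² + 9² = 145
145 → 1² + 4² + 5² = 42
42 → 4² + 2² = 20
20 → 2² + 0² = 4
4 → 4² = 16
16 → 1² + 6² = 37
37 → 3² + 7² = 58  — 58 already appeared earlier.

58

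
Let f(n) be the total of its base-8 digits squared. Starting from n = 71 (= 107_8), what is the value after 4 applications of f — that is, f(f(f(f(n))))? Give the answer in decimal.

71 = (1,0,7)_8 → 1² + 0² + 7² = 1 + 0 + 49 = 50
50 = (6,2)_8 → 6² + 2² = 36 + 4 = 40
40 = (5,0)_8 → 5² + 0² = 25 + 0 = 25
25 = (3,1)_8 → 3² + 1² = 9 + 1 = 10

10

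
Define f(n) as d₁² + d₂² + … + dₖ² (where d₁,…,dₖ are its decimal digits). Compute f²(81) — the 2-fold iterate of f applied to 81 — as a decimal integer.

61

81 → 65
65 → 61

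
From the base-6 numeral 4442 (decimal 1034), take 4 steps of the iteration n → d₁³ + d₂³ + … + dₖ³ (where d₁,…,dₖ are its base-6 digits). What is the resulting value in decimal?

155

1034 = (4,4,4,2)_6 → 4³ + 4³ + 4³ + 2³ = 64 + 64 + 64 + 8 = 200
200 = (5,3,2)_6 → 5³ + 3³ + 2³ = 125 + 27 + 8 = 160
160 = (4,2,4)_6 → 4³ + 2³ + 4³ = 64 + 8 + 64 = 136
136 = (3,4,4)_6 → 3³ + 4³ + 4³ = 27 + 64 + 64 = 155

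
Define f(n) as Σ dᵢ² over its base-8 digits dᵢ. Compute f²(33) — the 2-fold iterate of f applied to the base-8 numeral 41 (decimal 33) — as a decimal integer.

33 = (4,1)_8 → 4² + 1² = 16 + 1 = 17
17 = (2,1)_8 → 2² + 1² = 4 + 1 = 5

5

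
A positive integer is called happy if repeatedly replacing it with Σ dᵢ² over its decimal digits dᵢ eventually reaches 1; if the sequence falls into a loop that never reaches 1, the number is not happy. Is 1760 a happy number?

1760 → 1² + 7² + 6² + 0² = 1 + 49 + 36 + 0 = 86
86 → 8² + 6² = 64 + 36 = 100
100 → 1² + 0² + 0² = 1 + 0 + 0 = 1  — reached 1.

happy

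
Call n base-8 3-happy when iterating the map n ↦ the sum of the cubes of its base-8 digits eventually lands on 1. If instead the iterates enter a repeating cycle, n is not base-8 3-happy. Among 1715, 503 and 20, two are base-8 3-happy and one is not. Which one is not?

1715: 1715 → 278 → 288 → 128 → 8 → 1  — reaches 1 (base-8 3-happy)
503: 503 → 902 → 433 → 433  — repeats 433 (not base-8 3-happy)
20: 20 → 72 → 2 → 8 → 1  — reaches 1 (base-8 3-happy)

503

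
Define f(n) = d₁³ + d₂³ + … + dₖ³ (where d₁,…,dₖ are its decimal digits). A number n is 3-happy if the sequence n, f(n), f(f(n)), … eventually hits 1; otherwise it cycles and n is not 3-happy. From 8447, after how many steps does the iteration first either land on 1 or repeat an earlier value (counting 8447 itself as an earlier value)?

6

8447 → 983
983 → 1268
1268 → 737
737 → 713
713 → 371
371 → 371  — 371 repeats.
That took 6 steps.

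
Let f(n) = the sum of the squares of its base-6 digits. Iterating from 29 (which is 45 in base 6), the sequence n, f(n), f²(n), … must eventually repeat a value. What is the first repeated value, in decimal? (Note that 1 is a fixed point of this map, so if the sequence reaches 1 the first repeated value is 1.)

29

29 = (4,5)_6 → 41
41 = (1,0,5)_6 → 26
26 = (4,2)_6 → 20
20 = (3,2)_6 → 13
13 = (2,1)_6 → 5
5 = (5)_6 → 25
25 = (4,1)_6 → 17
17 = (2,5)_6 → 29  — 29 already appeared earlier.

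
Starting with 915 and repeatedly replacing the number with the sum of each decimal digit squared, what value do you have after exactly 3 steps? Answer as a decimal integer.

915 → 9² + 1² + 5² = 107
107 → 1² + 0² + 7² = 50
50 → 5² + 0² = 25

25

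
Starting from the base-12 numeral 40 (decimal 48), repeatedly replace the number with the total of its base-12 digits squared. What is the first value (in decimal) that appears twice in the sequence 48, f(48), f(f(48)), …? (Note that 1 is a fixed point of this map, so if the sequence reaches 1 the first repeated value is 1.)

48 = (4,0)_12 → 16
16 = (1,4)_12 → 17
17 = (1,5)_12 → 26
26 = (2,2)_12 → 8
8 = (8)_12 → 64
64 = (5,4)_12 → 41
41 = (3,5)_12 → 34
34 = (2,10)_12 → 104
104 = (8,8)_12 → 128
128 = (10,8)_12 → 164
164 = (1,1,8)_12 → 66
66 = (5,6)_12 → 61
61 = (5,1)_12 → 26  — 26 already appeared earlier.

26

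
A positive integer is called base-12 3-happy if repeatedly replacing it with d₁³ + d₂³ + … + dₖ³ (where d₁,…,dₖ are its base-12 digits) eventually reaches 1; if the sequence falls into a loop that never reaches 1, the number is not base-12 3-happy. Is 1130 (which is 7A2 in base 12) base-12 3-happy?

1130 = (7,10,2)_12 → 7³ + 10³ + 2³ = 1351
1351 = (9,4,7)_12 → 9³ + 4³ + 7³ = 1136
1136 = (7,10,8)_12 → 7³ + 10³ + 8³ = 1855
1855 = (1,0,10,7)_12 → 1³ + 0³ + 10³ + 7³ = 1344
1344 = (9,4,0)_12 → 9³ + 4³ + 0³ = 793
793 = (5,6,1)_12 → 5³ + 6³ + 1³ = 342
342 = (2,4,6)_12 → 2³ + 4³ + 6³ = 288
288 = (2,0,0)_12 → 2³ + 0³ + 0³ = 8
8 = (8)_12 → 8³ = 512
512 = (3,6,8)_12 → 3³ + 6³ + 8³ = 755
755 = (5,2,11)_12 → 5³ + 2³ + 11³ = 1464
1464 = (10,2,0)_12 → 10³ + 2³ + 0³ = 1008
1008 = (7,0,0)_12 → 7³ + 0³ + 0³ = 343
343 = (2,4,7)_12 → 2³ + 4³ + 7³ = 415
415 = (2,10,7)_12 → 2³ + 10³ + 7³ = 1351  — 1351 already seen; the sequence cycles without reaching 1.

not base-12 3-happy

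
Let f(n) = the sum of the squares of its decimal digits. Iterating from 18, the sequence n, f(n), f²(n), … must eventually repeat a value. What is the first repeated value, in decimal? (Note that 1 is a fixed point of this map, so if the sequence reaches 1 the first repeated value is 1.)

18 → 1² + 8² = 65
65 → 6² + 5² = 61
61 → 6² + 1² = 37
37 → 3² + 7² = 58
58 → 5² + 8² = 89
89 → 8² + 9² = 145
145 → 1² + 4² + 5² = 42
42 → 4² + 2² = 20
20 → 2² + 0² = 4
4 → 4² = 16
16 → 1² + 6² = 37  — 37 already appeared earlier.

37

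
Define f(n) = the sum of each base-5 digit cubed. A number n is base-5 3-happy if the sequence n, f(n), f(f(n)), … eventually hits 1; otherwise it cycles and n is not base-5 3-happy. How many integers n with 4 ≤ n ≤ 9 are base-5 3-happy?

4: 4 → 64 → 80 → 28 → 28  (repeats 28)
5: 5 → 1  (reaches 1)
6: 6 → 2 → 8 → 28 → 28  (repeats 28)
7: 7 → 9 → 65 → 35 → 9  (repeats 9)
8: 8 → 28 → 28  (repeats 28)
9: 9 → 65 → 35 → 9  (repeats 9)
base-5 3-happy: 5

1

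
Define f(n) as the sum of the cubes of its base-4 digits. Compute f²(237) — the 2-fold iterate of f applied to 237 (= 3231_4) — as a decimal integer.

237 = (3,2,3,1)_4 → 3³ + 2³ + 3³ + 1³ = 63
63 = (3,3,3)_4 → 3³ + 3³ + 3³ = 81

81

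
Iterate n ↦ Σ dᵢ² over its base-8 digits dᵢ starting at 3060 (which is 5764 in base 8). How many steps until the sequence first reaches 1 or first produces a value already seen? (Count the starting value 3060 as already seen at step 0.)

6

3060 = (5,7,6,4)_8 → 5² + 7² + 6² + 4² = 25 + 49 + 36 + 16 = 126
126 = (1,7,6)_8 → 1² + 7² + 6² = 1 + 49 + 36 = 86
86 = (1,2,6)_8 → 1² + 2² + 6² = 1 + 4 + 36 = 41
41 = (5,1)_8 → 5² + 1² = 25 + 1 = 26
26 = (3,2)_8 → 3² + 2² = 9 + 4 = 13
13 = (1,5)_8 → 1² + 5² = 1 + 25 = 26  — 26 repeats.
That took 6 steps.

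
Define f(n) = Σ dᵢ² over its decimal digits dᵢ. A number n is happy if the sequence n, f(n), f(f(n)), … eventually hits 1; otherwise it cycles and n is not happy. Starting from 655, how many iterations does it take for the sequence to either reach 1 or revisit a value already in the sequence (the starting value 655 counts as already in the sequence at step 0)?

3

655 → 6² + 5² + 5² = 86
86 → 8² + 6² = 100
100 → 1² + 0² + 0² = 1  — reached 1.
That took 3 steps.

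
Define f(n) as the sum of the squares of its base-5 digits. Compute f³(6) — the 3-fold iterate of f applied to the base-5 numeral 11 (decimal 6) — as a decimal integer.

16

6 = (1,1)_5 → 1² + 1² = 2
2 = (2)_5 → 2² = 4
4 = (4)_5 → 4² = 16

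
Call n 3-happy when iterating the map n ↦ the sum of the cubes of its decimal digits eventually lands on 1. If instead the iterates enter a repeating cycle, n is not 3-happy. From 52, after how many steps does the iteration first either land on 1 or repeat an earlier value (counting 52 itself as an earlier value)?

52 → 5³ + 2³ = 133
133 → 1³ + 3³ + 3³ = 55
55 → 5³ + 5³ = 250
250 → 2³ + 5³ + 0³ = 133  — 133 repeats.
That took 4 steps.

4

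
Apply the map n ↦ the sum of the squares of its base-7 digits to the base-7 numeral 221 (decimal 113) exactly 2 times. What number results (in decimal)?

5

113 = (2,2,1)_7 → 9
9 = (1,2)_7 → 5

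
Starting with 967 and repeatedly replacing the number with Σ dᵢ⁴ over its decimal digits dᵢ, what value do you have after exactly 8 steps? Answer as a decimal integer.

967 → 9⁴ + 6⁴ + 7⁴ = 6561 + 1296 + 2401 = 10258
10258 → 1⁴ + 0⁴ + 2⁴ + 5⁴ + 8⁴ = 1 + 0 + 16 + 625 + 4096 = 4738
4738 → 4⁴ + 7⁴ + 3⁴ + 8⁴ = 256 + 2401 + 81 + 4096 = 6834
6834 → 6⁴ + 8⁴ + 3⁴ + 4⁴ = 1296 + 4096 + 81 + 256 = 5729
5729 → 5⁴ + 7⁴ + 2⁴ + 9⁴ = 625 + 2401 + 16 + 6561 = 9603
9603 → 9⁴ + 6⁴ + 0⁴ + 3⁴ = 6561 + 1296 + 0 + 81 = 7938
7938 → 7⁴ + 9⁴ + 3⁴ + 8⁴ = 2401 + 6561 + 81 + 4096 = 13139
13139 → 1⁴ + 3⁴ + 1⁴ + 3⁴ + 9⁴ = 1 + 81 + 1 + 81 + 6561 = 6725

6725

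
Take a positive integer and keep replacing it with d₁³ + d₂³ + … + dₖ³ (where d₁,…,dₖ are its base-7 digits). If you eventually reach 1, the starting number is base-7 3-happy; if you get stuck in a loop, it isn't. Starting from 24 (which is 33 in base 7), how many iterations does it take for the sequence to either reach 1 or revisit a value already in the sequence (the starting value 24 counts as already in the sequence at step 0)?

24 = (3,3)_7 → 3³ + 3³ = 54
54 = (1,0,5)_7 → 1³ + 0³ + 5³ = 126
126 = (2,4,0)_7 → 2³ + 4³ + 0³ = 72
72 = (1,3,2)_7 → 1³ + 3³ + 2³ = 36
36 = (5,1)_7 → 5³ + 1³ = 126  — 126 repeats.
That took 5 steps.

5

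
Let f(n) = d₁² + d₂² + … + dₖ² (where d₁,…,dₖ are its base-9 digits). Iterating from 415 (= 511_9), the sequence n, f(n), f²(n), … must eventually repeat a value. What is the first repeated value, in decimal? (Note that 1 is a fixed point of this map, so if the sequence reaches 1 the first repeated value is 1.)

415 = (5,1,1)_9 → 5² + 1² + 1² = 27
27 = (3,0)_9 → 3² + 0² = 9
9 = (1,0)_9 → 1² + 0² = 1  — reached the fixed point 1.
1 → 1, so 1 is the first repeated value.

1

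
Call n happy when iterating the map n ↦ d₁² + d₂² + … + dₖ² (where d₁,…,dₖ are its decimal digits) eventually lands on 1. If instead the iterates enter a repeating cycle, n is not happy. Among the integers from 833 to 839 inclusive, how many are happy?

833: 833 → 82 → 68 → 100 → 1  — happy
834: 834 → 89 → 145 → 42 → 20 → 4 → 16 → 37 → 58 → 89  — not happy
835: 835 → 98 → 145 → 42 → 20 → 4 → 16 → 37 → 58 → 89 → 145  — not happy
836: 836 → 109 → 82 → 68 → 100 → 1  — happy
837: 837 → 122 → 9 → 81 → 65 → 61 → 37 → 58 → 89 → 145 → 42 → 20 → 4 → 16 → 37  — not happy
838: 838 → 137 → 59 → 106 → 37 → 58 → 89 → 145 → 42 → 20 → 4 → 16 → 37  — not happy
839: 839 → 154 → 42 → 20 → 4 → 16 → 37 → 58 → 89 → 145 → 42  — not happy
happy: 833, 836

2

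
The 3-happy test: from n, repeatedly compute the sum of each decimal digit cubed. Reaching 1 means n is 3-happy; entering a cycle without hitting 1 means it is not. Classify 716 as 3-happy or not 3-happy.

716 → 7³ + 1³ + 6³ = 343 + 1 + 216 = 560
560 → 5³ + 6³ + 0³ = 125 + 216 + 0 = 341
341 → 3³ + 4³ + 1³ = 27 + 64 + 1 = 92
92 → 9³ + 2³ = 729 + 8 = 737
737 → 7³ + 3³ + 7³ = 343 + 27 + 343 = 713
713 → 7³ + 1³ + 3³ = 343 + 1 + 27 = 371
371 → 3³ + 7³ + 1³ = 27 + 343 + 1 = 371  — 371 already seen; the sequence cycles without reaching 1.

not 3-happy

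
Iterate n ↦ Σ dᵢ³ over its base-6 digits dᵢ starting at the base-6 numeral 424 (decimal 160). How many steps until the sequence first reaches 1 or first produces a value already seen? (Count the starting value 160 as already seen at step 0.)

4

160 = (4,2,4)_6 → 136
136 = (3,4,4)_6 → 155
155 = (4,1,5)_6 → 190
190 = (5,1,4)_6 → 190  — 190 repeats.
That took 4 steps.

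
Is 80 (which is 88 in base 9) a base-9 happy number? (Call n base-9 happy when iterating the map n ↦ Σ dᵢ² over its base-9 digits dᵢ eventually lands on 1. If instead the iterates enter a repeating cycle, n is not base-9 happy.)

80 = (8,8)_9 → 8² + 8² = 64 + 64 = 128
128 = (1,5,2)_9 → 1² + 5² + 2² = 1 + 25 + 4 = 30
30 = (3,3)_9 → 3² + 3² = 9 + 9 = 18
18 = (2,0)_9 → 2² + 0² = 4 + 0 = 4
4 = (4)_9 → 4² = 16
16 = (1,7)_9 → 1² + 7² = 1 + 49 = 50
50 = (5,5)_9 → 5² + 5² = 25 + 25 = 50  — 50 already seen; the sequence cycles without reaching 1.

not base-9 happy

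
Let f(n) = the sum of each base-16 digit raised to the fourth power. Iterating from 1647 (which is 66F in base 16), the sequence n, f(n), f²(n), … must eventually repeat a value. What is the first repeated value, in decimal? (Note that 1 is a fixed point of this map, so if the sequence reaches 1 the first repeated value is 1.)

1647 = (6,6,15)_16 → 6⁴ + 6⁴ + 15⁴ = 53217
53217 = (12,15,14,1)_16 → 12⁴ + 15⁴ + 14⁴ + 1⁴ = 109778
109778 = (1,10,12,13,2)_16 → 1⁴ + 10⁴ + 12⁴ + 13⁴ + 2⁴ = 59314
59314 = (14,7,11,2)_16 → 14⁴ + 7⁴ + 11⁴ + 2⁴ = 55474
55474 = (13,8,11,2)_16 → 13⁴ + 8⁴ + 11⁴ + 2⁴ = 47314
47314 = (11,8,13,2)_16 → 11⁴ + 8⁴ + 13⁴ + 2⁴ = 47314  — 47314 already appeared earlier.

47314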